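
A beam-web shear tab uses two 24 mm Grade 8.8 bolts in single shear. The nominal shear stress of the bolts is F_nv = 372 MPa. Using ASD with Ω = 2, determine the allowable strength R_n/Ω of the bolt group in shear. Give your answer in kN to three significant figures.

168 kN

A_b = π × 24² / 4 = 452.4 mm².
R_n = F_nv · A_b · n · n_s = 372 × 452.4 × 2 × 1 / 1000 = 336.6 kN.
Allowable strength R_n/Ω = 336.6 / 2 = 168 kN.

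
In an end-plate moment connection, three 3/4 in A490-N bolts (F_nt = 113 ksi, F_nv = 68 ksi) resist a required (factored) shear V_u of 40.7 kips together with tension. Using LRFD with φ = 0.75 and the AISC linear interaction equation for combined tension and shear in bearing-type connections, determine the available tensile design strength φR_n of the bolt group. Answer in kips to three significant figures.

78.4 kips

A_b = π·0.75²/4 = 0.4418 in²; f_rv = 40.7 / (3 × 0.4418) = 30.71 ksi.
F'_nt = 1.3 F_nt − (F_nt / φF_nv) f_rv = 1.3·113 − (113/(0.75·68))·30.71 = 78.86 ksi, capped at F_nt → F'_nt = 78.86 ksi.
R_n = F'_nt · A_b · n = 78.86 × 0.4418 × 3 = 104.5 kips.
Design strength φR_n = 0.75 × 104.5 = 78.4 kips.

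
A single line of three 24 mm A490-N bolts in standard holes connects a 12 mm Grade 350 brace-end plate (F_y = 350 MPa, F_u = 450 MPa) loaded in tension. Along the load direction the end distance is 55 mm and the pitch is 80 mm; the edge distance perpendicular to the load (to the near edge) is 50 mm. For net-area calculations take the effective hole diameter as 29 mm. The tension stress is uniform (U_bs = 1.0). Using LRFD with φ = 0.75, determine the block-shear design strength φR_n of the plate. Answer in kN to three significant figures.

Shear plane L_v = 55 + 2·80 = 215 mm; A_gv = 215 × 12 = 2580 mm².
A_nv = (215 − 2.5·29) × 12 = 1710 mm².
A_nt = (50 − 0.5·29) × 12 = 426 mm².
0.6 F_u A_nv = 461.7 kN; 0.6 F_y A_gv = 541.8 kN → shear rupture governs the shear term.
R_n = 461.7 + 1.0 × 450 × 426 / 1000 = 653.4 kN.
Design strength φR_n = 0.75 × 653.4 = 490 kN.

490 kN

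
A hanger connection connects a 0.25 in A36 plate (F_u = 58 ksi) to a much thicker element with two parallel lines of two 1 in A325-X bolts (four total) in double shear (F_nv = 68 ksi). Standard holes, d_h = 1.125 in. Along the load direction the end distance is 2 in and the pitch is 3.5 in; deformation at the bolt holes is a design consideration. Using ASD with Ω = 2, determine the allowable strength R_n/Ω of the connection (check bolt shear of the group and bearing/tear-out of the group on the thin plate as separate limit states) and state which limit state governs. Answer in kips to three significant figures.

59.8 kips (bearing governs)

Bolt shear: A_b = π·1²/4 = 0.7854 in²; R_n = 68 × 0.7854 × 4 × 2 = 427.3 kips → 427.3 / 2 = 214 kips.
Bearing (1.2 l_c t F_u ≤ 2.4 d t F_u): upper limit = 2.4·1·0.25·58 = 34.8 kips.
  Edge l_c = 2 − 1.125/2 = 1.438 → r_n = 25.01 kips; interior l_c = 3.5 − 1.125 = 2.375 → r_n = 34.8 kips.
  R_n,bearing = 2·25.01 + 2·34.8 = 119.6 kips → 119.6 / 2 = 59.8 kips.
Bearing governs: 59.8 kips.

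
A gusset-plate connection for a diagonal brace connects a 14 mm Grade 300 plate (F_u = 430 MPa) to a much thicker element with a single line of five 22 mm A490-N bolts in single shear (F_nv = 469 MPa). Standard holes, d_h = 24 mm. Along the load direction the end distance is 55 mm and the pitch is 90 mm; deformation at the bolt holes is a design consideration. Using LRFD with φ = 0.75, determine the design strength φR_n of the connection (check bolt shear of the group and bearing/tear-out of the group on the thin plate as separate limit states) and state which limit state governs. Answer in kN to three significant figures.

669 kN (bolt shear governs)

Bolt shear: A_b = π·22²/4 = 380.1 mm²; R_n = 469 × 380.1 × 5 × 1 / 1000 = 891.4 kN → 0.75 × 891.4 = 669 kN.
Bearing (1.2 l_c t F_u ≤ 2.4 d t F_u): upper limit = 2.4·22·14·430 / 1000 = 317.9 kN.
  Edge l_c = 55 − 24/2 = 43 → r_n = 310.6 kN; interior l_c = 90 − 24 = 66 → r_n = 317.9 kN.
  R_n,bearing = 1·310.6 + 4·317.9 = 1582 kN → 0.75 × 1582 = 1190 kN.
Bolt shear governs: 669 kN.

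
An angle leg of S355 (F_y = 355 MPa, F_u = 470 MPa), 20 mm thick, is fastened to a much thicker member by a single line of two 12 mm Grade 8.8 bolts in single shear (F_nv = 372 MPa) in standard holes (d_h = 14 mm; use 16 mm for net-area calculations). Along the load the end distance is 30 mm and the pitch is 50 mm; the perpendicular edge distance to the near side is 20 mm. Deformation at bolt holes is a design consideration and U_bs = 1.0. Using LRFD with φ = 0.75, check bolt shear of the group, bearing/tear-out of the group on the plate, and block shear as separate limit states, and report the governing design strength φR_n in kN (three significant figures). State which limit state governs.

63.1 kN (bolt shear governs)

Bolt shear: A_b = π·12²/4 = 113.1 mm²; R_n = 372 × 113.1 × 2 × 1 / 1000 = 84.14 kN → 0.75 × 84.14 = 63.1 kN.
Bearing: edge l_c = 23, r_n = 259.4 kN; interior l_c = 36, r_n = 270.7 kN; R_n = 259.4 + 1·270.7 = 530.2 kN → 398 kN.
Block shear: A_gv = 1600, A_nv = 1120, A_nt = 240 mm²; R_n = min(0.6F_uA_nv, 0.6F_yA_gv) + U_bs·F_u·A_nt = 428.6 kN → 321 kN.
Bolt shear governs: 63.1 kN.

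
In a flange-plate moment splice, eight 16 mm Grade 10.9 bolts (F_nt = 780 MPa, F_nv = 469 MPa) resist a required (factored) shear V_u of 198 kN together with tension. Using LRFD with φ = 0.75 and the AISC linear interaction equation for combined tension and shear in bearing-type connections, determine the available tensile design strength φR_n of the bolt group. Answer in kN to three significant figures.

A_b = π·16²/4 = 201.1 mm²; f_rv = 198 × 1000 / (8 × 201.1) = 123.1 MPa.
F'_nt = 1.3 F_nt − (F_nt / φF_nv) f_rv = 1.3·780 − (780/(0.75·469))·123.1 = 741 MPa, capped at F_nt → F'_nt = 741 MPa.
R_n = F'_nt · A_b · n = 741 × 201.1 × 8 / 1000 = 1192 kN.
Design strength φR_n = 0.75 × 1192 = 894 kN.

894 kN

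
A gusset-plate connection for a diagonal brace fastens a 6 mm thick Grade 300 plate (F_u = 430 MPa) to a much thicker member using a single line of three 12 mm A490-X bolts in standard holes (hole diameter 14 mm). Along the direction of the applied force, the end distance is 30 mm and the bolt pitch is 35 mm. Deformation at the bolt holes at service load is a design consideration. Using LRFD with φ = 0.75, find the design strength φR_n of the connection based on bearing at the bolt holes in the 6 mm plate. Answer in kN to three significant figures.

151 kN

Per bolt r_n = 1.2 l_c t F_u ≤ 2.4 d t F_u; upper limit = 2.4 × 12 × 6 × 430 / 1000 = 74.3 kN.
Edge bolt: l_c = 30 − 14/2 = 23 mm → 1.2 × 23 × 6 × 430 / 1000 = 71.21 → r_n = 71.21 kN.
Interior bolts: l_c = 35 − 14 = 21 mm → 1.2 × 21 × 6 × 430 / 1000 = 65.02 → r_n = 65.02 kN.
R_n = 1 × 71.21 + 2 × 65.02 = 201.2 kN.
Design strength φR_n = 0.75 × 201.2 = 151 kN.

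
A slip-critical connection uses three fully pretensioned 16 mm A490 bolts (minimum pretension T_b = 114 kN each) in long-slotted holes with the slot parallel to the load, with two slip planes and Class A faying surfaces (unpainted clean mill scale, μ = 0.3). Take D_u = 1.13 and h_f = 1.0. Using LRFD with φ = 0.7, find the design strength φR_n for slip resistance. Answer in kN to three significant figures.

R_n = μ · D_u · h_f · T_b · n_s · n_b = 0.3 × 1.13 × 1.0 × 114 × 2 × 3 = 231.9 kN.
Design strength φR_n = 0.7 × 231.9 = 162 kN.

162 kN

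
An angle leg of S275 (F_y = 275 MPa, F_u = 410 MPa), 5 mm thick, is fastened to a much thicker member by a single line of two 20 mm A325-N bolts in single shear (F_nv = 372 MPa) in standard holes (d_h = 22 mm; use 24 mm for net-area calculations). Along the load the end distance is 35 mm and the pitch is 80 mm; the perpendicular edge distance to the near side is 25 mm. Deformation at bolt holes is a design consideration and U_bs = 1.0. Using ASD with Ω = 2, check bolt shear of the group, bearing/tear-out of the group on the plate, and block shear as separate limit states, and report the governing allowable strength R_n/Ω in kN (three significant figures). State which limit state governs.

60.8 kN (block shear governs)

Bolt shear: A_b = π·20²/4 = 314.2 mm²; R_n = 372 × 314.2 × 2 × 1 / 1000 = 233.7 kN → 233.7 / 2 = 117 kN.
Bearing: edge l_c = 24, r_n = 59.04 kN; interior l_c = 58, r_n = 98.4 kN; R_n = 59.04 + 1·98.4 = 157.4 kN → 78.7 kN.
Block shear: A_gv = 575, A_nv = 395, A_nt = 65 mm²; R_n = min(0.6F_uA_nv, 0.6F_yA_gv) + U_bs·F_u·A_nt = 121.5 kN → 60.8 kN.
Block shear governs: 60.8 kN.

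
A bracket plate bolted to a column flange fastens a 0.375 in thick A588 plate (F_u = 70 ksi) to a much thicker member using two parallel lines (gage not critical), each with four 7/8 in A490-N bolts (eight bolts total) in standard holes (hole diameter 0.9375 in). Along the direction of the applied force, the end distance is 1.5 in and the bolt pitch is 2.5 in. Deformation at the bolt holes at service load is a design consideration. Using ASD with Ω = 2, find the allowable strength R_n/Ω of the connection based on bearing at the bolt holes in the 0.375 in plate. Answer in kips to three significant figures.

180 kips

Per bolt r_n = 1.2 l_c t F_u ≤ 2.4 d t F_u; upper limit = 2.4 × 0.875 × 0.375 × 70 = 55.13 kips.
Edge bolt: l_c = 1.5 − 0.9375/2 = 1.031 in → 1.2 × 1.031 × 0.375 × 70 = 32.48 → r_n = 32.48 kips.
Interior bolts: l_c = 2.5 − 0.9375 = 1.562 in → 1.2 × 1.562 × 0.375 × 70 = 49.22 → r_n = 49.22 kips.
R_n = 2 × 32.48 + 6 × 49.22 = 360.3 kips.
Allowable strength R_n/Ω = 360.3 / 2 = 180 kips.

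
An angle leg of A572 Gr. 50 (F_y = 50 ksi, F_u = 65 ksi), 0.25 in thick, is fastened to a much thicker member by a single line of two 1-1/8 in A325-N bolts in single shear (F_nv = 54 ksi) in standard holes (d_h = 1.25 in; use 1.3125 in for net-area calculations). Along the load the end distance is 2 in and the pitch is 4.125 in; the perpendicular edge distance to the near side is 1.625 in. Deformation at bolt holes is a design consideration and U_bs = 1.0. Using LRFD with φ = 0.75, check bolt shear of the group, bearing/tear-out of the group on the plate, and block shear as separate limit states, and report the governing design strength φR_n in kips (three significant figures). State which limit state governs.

Bolt shear: A_b = π·1.125²/4 = 0.994 in²; R_n = 54 × 0.994 × 2 × 1 = 107.4 kips → 0.75 × 107.4 = 80.5 kips.
Bearing: edge l_c = 1.375, r_n = 26.81 kips; interior l_c = 2.875, r_n = 43.87 kips; R_n = 26.81 + 1·43.87 = 70.69 kips → 53 kips.
Block shear: A_gv = 1.531, A_nv = 1.039, A_nt = 0.2422 in²; R_n = min(0.6F_uA_nv, 0.6F_yA_gv) + U_bs·F_u·A_nt = 56.27 kips → 42.2 kips.
Block shear governs: 42.2 kips.

42.2 kips (block shear governs)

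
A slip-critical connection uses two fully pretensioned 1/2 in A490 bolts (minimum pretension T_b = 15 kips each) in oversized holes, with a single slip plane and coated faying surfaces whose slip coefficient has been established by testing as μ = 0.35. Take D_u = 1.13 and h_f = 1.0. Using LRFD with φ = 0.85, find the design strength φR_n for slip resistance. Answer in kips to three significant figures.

R_n = μ · D_u · h_f · T_b · n_s · n_b = 0.35 × 1.13 × 1.0 × 15 × 1 × 2 = 11.86 kips.
Design strength φR_n = 0.85 × 11.86 = 10.1 kips.

10.1 kips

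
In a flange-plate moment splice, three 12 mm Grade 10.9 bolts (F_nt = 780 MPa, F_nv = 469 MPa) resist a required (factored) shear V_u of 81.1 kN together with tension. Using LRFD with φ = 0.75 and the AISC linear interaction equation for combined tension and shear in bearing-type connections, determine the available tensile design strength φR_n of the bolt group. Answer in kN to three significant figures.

123 kN

A_b = π·12²/4 = 113.1 mm²; f_rv = 81.1 × 1000 / (3 × 113.1) = 239 MPa.
F'_nt = 1.3 F_nt − (F_nt / φF_nv) f_rv = 1.3·780 − (780/(0.75·469))·239 = 484 MPa, capped at F_nt → F'_nt = 484 MPa.
R_n = F'_nt · A_b · n = 484 × 113.1 × 3 / 1000 = 164.2 kN.
Design strength φR_n = 0.75 × 164.2 = 123 kN.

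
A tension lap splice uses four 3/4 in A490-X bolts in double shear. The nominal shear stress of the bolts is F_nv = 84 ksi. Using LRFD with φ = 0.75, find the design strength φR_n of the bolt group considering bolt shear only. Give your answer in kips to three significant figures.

A_b = π × 0.75² / 4 = 0.4418 in².
R_n = F_nv · A_b · n · n_s = 84 × 0.4418 × 4 × 2 = 296.9 kips.
Design strength φR_n = 0.75 × 296.9 = 223 kips.

223 kips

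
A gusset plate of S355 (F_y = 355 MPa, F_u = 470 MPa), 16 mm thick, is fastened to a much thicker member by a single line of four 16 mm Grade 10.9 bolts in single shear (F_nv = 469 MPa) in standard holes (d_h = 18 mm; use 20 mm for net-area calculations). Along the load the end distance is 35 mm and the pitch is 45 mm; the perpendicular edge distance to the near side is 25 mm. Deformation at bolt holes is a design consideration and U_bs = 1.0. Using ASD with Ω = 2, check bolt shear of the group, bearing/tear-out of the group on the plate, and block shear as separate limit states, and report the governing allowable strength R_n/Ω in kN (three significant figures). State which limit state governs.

Bolt shear: A_b = π·16²/4 = 201.1 mm²; R_n = 469 × 201.1 × 4 × 1 / 1000 = 377.2 kN → 377.2 / 2 = 189 kN.
Bearing: edge l_c = 26, r_n = 234.6 kN; interior l_c = 27, r_n = 243.6 kN; R_n = 234.6 + 3·243.6 = 965.6 kN → 483 kN.
Block shear: A_gv = 2720, A_nv = 1600, A_nt = 240 mm²; R_n = min(0.6F_uA_nv, 0.6F_yA_gv) + U_bs·F_u·A_nt = 564 kN → 282 kN.
Bolt shear governs: 189 kN.

189 kN (bolt shear governs)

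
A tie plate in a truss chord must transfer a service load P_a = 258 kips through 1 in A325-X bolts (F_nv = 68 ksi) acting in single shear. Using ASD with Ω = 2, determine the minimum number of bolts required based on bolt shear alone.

10 bolts

A_b = π·1²/4 = 0.7854 in².
Per-bolt allowable strength R_n/Ω = 68 × 0.7854 × 1 / 2 = 26.7 kips.
n ≥ 258 / 26.7 = 9.662 → use 10 bolts.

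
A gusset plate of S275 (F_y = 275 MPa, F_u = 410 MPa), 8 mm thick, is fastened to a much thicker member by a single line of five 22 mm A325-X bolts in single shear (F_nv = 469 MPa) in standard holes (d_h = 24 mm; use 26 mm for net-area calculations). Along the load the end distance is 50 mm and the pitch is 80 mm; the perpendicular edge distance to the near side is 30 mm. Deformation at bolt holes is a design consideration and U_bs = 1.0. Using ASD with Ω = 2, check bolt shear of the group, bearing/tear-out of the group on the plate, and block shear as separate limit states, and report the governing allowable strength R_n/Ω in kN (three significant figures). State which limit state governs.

272 kN (block shear governs)

Bolt shear: A_b = π·22²/4 = 380.1 mm²; R_n = 469 × 380.1 × 5 × 1 / 1000 = 891.4 kN → 891.4 / 2 = 446 kN.
Bearing: edge l_c = 38, r_n = 149.6 kN; interior l_c = 56, r_n = 173.2 kN; R_n = 149.6 + 4·173.2 = 842.3 kN → 421 kN.
Block shear: A_gv = 2960, A_nv = 2024, A_nt = 136 mm²; R_n = min(0.6F_uA_nv, 0.6F_yA_gv) + U_bs·F_u·A_nt = 544.2 kN → 272 kN.
Block shear governs: 272 kN.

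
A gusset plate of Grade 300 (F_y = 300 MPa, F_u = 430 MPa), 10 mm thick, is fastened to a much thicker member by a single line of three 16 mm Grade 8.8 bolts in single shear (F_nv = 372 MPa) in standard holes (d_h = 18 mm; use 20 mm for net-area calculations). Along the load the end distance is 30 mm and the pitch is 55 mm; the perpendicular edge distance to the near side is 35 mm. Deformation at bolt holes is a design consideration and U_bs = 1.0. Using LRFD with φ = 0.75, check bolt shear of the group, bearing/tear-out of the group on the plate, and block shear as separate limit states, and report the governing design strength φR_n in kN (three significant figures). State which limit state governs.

168 kN (bolt shear governs)

Bolt shear: A_b = π·16²/4 = 201.1 mm²; R_n = 372 × 201.1 × 3 × 1 / 1000 = 224.4 kN → 0.75 × 224.4 = 168 kN.
Bearing: edge l_c = 21, r_n = 108.4 kN; interior l_c = 37, r_n = 165.1 kN; R_n = 108.4 + 2·165.1 = 438.6 kN → 329 kN.
Block shear: A_gv = 1400, A_nv = 900, A_nt = 250 mm²; R_n = min(0.6F_uA_nv, 0.6F_yA_gv) + U_bs·F_u·A_nt = 339.7 kN → 255 kN.
Bolt shear governs: 168 kN.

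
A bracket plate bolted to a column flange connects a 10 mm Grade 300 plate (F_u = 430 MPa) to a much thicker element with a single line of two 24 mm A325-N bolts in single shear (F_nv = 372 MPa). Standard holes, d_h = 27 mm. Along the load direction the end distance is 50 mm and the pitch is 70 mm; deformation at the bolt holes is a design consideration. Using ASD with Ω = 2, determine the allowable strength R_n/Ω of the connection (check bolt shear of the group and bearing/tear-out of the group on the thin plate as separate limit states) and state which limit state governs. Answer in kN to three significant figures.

Bolt shear: A_b = π·24²/4 = 452.4 mm²; R_n = 372 × 452.4 × 2 × 1 / 1000 = 336.6 kN → 336.6 / 2 = 168 kN.
Bearing (1.2 l_c t F_u ≤ 2.4 d t F_u): upper limit = 2.4·24·10·430 / 1000 = 247.7 kN.
  Edge l_c = 50 − 27/2 = 36.5 → r_n = 188.3 kN; interior l_c = 70 − 27 = 43 → r_n = 221.9 kN.
  R_n,bearing = 1·188.3 + 1·221.9 = 410.2 kN → 410.2 / 2 = 205 kN.
Bolt shear governs: 168 kN.

168 kN (bolt shear governs)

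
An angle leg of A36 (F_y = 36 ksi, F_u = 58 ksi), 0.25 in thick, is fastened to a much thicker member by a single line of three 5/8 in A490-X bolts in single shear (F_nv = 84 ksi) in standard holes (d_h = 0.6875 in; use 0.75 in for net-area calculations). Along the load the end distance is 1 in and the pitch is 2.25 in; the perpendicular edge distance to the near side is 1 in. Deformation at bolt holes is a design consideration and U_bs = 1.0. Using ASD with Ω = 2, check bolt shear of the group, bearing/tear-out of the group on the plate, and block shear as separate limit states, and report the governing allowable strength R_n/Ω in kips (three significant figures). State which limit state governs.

19.4 kips (block shear governs)

Bolt shear: A_b = π·0.625²/4 = 0.3068 in²; R_n = 84 × 0.3068 × 3 × 1 = 77.31 kips → 77.31 / 2 = 38.7 kips.
Bearing: edge l_c = 0.6562, r_n = 11.42 kips; interior l_c = 1.562, r_n = 21.75 kips; R_n = 11.42 + 2·21.75 = 54.92 kips → 27.5 kips.
Block shear: A_gv = 1.375, A_nv = 0.9062, A_nt = 0.1562 in²; R_n = min(0.6F_uA_nv, 0.6F_yA_gv) + U_bs·F_u·A_nt = 38.76 kips → 19.4 kips.
Block shear governs: 19.4 kips.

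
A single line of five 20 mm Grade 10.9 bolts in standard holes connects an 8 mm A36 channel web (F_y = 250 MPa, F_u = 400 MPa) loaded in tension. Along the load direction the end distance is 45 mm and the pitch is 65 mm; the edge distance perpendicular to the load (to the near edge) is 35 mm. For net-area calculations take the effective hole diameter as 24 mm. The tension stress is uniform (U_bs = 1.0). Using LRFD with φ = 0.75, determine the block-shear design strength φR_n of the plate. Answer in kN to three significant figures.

330 kN

Shear plane L_v = 45 + 4·65 = 305 mm; A_gv = 305 × 8 = 2440 mm².
A_nv = (305 − 4.5·24) × 8 = 1576 mm².
A_nt = (35 − 0.5·24) × 8 = 184 mm².
0.6 F_u A_nv = 378.2 kN; 0.6 F_y A_gv = 366 kN → shear yielding governs the shear term.
R_n = 366 + 1.0 × 400 × 184 / 1000 = 439.6 kN.
Design strength φR_n = 0.75 × 439.6 = 330 kN.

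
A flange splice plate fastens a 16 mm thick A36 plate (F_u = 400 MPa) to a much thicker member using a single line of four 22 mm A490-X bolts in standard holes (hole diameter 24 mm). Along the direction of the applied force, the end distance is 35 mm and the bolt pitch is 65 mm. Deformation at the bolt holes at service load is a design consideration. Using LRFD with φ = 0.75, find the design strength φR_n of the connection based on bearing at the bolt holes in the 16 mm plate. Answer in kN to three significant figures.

841 kN

Per bolt r_n = 1.2 l_c t F_u ≤ 2.4 d t F_u; upper limit = 2.4 × 22 × 16 × 400 / 1000 = 337.9 kN.
Edge bolt: l_c = 35 − 24/2 = 23 mm → 1.2 × 23 × 16 × 400 / 1000 = 176.6 → r_n = 176.6 kN.
Interior bolts: l_c = 65 − 24 = 41 mm → 1.2 × 41 × 16 × 400 / 1000 = 314.9 → r_n = 314.9 kN.
R_n = 1 × 176.6 + 3 × 314.9 = 1121 kN.
Design strength φR_n = 0.75 × 1121 = 841 kN.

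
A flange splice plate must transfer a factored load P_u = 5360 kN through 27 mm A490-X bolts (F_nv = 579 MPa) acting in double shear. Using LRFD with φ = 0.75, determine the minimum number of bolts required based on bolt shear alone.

11 bolts

A_b = π·27²/4 = 572.6 mm².
Per-bolt design strength φR_n = 0.75 × 579 × 572.6 × 2 / 1000 = 497.3 kN.
n ≥ 5360 / 497.3 = 10.78 → use 11 bolts.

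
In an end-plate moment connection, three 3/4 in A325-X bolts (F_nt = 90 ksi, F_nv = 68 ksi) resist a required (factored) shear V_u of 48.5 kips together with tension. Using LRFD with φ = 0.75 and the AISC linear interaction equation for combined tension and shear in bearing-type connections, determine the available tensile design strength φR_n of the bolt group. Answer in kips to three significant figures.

52.1 kips

A_b = π·0.75²/4 = 0.4418 in²; f_rv = 48.5 / (3 × 0.4418) = 36.59 ksi.
F'_nt = 1.3 F_nt − (F_nt / φF_nv) f_rv = 1.3·90 − (90/(0.75·68))·36.59 = 52.42 ksi, capped at F_nt → F'_nt = 52.42 ksi.
R_n = F'_nt · A_b · n = 52.42 × 0.4418 × 3 = 69.48 kips.
Design strength φR_n = 0.75 × 69.48 = 52.1 kips.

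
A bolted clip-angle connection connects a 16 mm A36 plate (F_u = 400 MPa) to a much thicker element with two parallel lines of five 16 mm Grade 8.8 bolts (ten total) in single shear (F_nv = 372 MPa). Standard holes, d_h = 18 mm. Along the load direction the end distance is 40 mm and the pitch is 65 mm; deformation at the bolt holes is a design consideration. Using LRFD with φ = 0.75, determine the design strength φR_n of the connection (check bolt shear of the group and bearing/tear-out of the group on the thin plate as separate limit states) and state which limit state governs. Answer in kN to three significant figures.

Bolt shear: A_b = π·16²/4 = 201.1 mm²; R_n = 372 × 201.1 × 10 × 1 / 1000 = 748 kN → 0.75 × 748 = 561 kN.
Bearing (1.2 l_c t F_u ≤ 2.4 d t F_u): upper limit = 2.4·16·16·400 / 1000 = 245.8 kN.
  Edge l_c = 40 − 18/2 = 31 → r_n = 238.1 kN; interior l_c = 65 − 18 = 47 → r_n = 245.8 kN.
  R_n,bearing = 2·238.1 + 8·245.8 = 2442 kN → 0.75 × 2442 = 1830 kN.
Bolt shear governs: 561 kN.

561 kN (bolt shear governs)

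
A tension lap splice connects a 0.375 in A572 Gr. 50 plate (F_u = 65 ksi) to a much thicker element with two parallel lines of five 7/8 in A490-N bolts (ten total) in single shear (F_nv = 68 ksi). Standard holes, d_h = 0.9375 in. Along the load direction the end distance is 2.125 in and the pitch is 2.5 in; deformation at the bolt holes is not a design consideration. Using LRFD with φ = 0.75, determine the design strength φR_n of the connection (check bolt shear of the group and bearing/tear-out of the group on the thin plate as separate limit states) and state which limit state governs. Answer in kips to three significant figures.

307 kips (bolt shear governs)

Bolt shear: A_b = π·0.875²/4 = 0.6013 in²; R_n = 68 × 0.6013 × 10 × 1 = 408.9 kips → 0.75 × 408.9 = 307 kips.
Bearing (1.5 l_c t F_u ≤ 3.0 d t F_u): upper limit = 3.0·0.875·0.375·65 = 63.98 kips.
  Edge l_c = 2.125 − 0.9375/2 = 1.656 → r_n = 60.56 kips; interior l_c = 2.5 − 0.9375 = 1.562 → r_n = 57.13 kips.
  R_n,bearing = 2·60.56 + 8·57.13 = 578.1 kips → 0.75 × 578.1 = 434 kips.
Bolt shear governs: 307 kips.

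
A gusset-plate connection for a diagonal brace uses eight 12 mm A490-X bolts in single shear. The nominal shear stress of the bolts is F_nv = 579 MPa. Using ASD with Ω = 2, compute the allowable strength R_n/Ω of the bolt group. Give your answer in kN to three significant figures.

262 kN

A_b = π × 12² / 4 = 113.1 mm².
R_n = F_nv · A_b · n · n_s = 579 × 113.1 × 8 × 1 / 1000 = 523.9 kN.
Allowable strength R_n/Ω = 523.9 / 2 = 262 kN.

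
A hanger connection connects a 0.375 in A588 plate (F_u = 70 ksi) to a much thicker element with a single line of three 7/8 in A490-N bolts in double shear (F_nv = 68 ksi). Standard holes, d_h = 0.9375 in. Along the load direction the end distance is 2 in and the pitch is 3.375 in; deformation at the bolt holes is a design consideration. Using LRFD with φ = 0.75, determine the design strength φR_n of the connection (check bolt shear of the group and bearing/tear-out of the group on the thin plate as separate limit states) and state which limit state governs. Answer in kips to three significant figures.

Bolt shear: A_b = π·0.875²/4 = 0.6013 in²; R_n = 68 × 0.6013 × 3 × 2 = 245.3 kips → 0.75 × 245.3 = 184 kips.
Bearing (1.2 l_c t F_u ≤ 2.4 d t F_u): upper limit = 2.4·0.875·0.375·70 = 55.13 kips.
  Edge l_c = 2 − 0.9375/2 = 1.531 → r_n = 48.23 kips; interior l_c = 3.375 − 0.9375 = 2.438 → r_n = 55.13 kips.
  R_n,bearing = 1·48.23 + 2·55.13 = 158.5 kips → 0.75 × 158.5 = 119 kips.
Bearing governs: 119 kips.

119 kips (bearing governs)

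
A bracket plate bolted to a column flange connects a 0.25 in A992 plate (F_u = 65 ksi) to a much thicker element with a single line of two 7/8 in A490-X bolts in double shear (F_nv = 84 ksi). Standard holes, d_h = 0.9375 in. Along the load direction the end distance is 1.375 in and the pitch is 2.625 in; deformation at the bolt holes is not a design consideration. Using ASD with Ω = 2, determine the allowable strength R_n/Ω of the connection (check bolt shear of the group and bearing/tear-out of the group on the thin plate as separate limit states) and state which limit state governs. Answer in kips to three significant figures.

31.6 kips (bearing governs)

Bolt shear: A_b = π·0.875²/4 = 0.6013 in²; R_n = 84 × 0.6013 × 2 × 2 = 202 kips → 202 / 2 = 101 kips.
Bearing (1.5 l_c t F_u ≤ 3.0 d t F_u): upper limit = 3.0·0.875·0.25·65 = 42.66 kips.
  Edge l_c = 1.375 − 0.9375/2 = 0.9062 → r_n = 22.09 kips; interior l_c = 2.625 − 0.9375 = 1.688 → r_n = 41.13 kips.
  R_n,bearing = 1·22.09 + 1·41.13 = 63.22 kips → 63.22 / 2 = 31.6 kips.
Bearing governs: 31.6 kips.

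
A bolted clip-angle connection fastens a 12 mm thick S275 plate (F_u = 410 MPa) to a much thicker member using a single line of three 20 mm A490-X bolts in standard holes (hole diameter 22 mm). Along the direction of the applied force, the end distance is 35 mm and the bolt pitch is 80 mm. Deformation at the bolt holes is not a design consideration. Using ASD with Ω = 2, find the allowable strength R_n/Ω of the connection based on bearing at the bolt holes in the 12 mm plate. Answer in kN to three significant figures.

Per bolt r_n = 1.5 l_c t F_u ≤ 3.0 d t F_u; upper limit = 3.0 × 20 × 12 × 410 / 1000 = 295.2 kN.
Edge bolt: l_c = 35 − 22/2 = 24 mm → 1.5 × 24 × 12 × 410 / 1000 = 177.1 → r_n = 177.1 kN.
Interior bolts: l_c = 80 − 22 = 58 mm → 1.5 × 58 × 12 × 410 / 1000 = 428 → r_n = 295.2 kN.
R_n = 1 × 177.1 + 2 × 295.2 = 767.5 kN.
Allowable strength R_n/Ω = 767.5 / 2 = 384 kN.

384 kN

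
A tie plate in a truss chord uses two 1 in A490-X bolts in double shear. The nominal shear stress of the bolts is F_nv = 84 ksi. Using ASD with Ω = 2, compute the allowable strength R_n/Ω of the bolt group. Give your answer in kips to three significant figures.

A_b = π × 1² / 4 = 0.7854 in².
R_n = F_nv · A_b · n · n_s = 84 × 0.7854 × 2 × 2 = 263.9 kips.
Allowable strength R_n/Ω = 263.9 / 2 = 132 kips.

132 kips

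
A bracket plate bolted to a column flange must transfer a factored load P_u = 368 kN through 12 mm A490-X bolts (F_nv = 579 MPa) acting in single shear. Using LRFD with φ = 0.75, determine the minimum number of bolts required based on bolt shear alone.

8 bolts

A_b = π·12²/4 = 113.1 mm².
Per-bolt design strength φR_n = 0.75 × 579 × 113.1 × 1 / 1000 = 49.11 kN.
n ≥ 368 / 49.11 = 7.493 → use 8 bolts.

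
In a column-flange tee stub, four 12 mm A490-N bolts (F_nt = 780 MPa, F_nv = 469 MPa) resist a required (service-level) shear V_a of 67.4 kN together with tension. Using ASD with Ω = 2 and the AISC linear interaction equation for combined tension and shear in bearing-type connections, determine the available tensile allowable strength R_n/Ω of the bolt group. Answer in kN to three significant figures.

A_b = π·12²/4 = 113.1 mm²; f_rv = 67.4 × 1000 / (4 × 113.1) = 149 MPa.
F'_nt = 1.3 F_nt − (Ω F_nt / F_nv) f_rv = 1.3·780 − (2·780/469)·149 = 518.4 MPa, capped at F_nt → F'_nt = 518.4 MPa.
R_n = F'_nt · A_b · n = 518.4 × 113.1 × 4 / 1000 = 234.5 kN.
Allowable strength R_n/Ω = 234.5 / 2 = 117 kN.

117 kN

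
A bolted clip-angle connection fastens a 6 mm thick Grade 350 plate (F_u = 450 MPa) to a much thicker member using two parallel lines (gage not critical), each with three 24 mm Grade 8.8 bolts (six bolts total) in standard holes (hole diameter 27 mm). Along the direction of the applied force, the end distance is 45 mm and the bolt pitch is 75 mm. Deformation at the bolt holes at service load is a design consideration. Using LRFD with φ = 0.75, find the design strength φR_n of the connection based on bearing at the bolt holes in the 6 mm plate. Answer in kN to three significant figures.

Per bolt r_n = 1.2 l_c t F_u ≤ 2.4 d t F_u; upper limit = 2.4 × 24 × 6 × 450 / 1000 = 155.5 kN.
Edge bolt: l_c = 45 − 27/2 = 31.5 mm → 1.2 × 31.5 × 6 × 450 / 1000 = 102.1 → r_n = 102.1 kN.
Interior bolts: l_c = 75 − 27 = 48 mm → 1.2 × 48 × 6 × 450 / 1000 = 155.5 → r_n = 155.5 kN.
R_n = 2 × 102.1 + 4 × 155.5 = 826.2 kN.
Design strength φR_n = 0.75 × 826.2 = 620 kN.

620 kN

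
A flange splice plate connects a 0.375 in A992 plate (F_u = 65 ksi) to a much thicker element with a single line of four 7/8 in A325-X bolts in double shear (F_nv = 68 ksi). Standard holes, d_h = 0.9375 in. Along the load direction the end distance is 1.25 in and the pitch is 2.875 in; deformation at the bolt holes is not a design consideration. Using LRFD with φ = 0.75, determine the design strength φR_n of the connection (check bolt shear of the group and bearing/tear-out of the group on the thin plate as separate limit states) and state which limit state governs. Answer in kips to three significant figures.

165 kips (bearing governs)

Bolt shear: A_b = π·0.875²/4 = 0.6013 in²; R_n = 68 × 0.6013 × 4 × 2 = 327.1 kips → 0.75 × 327.1 = 245 kips.
Bearing (1.5 l_c t F_u ≤ 3.0 d t F_u): upper limit = 3.0·0.875·0.375·65 = 63.98 kips.
  Edge l_c = 1.25 − 0.9375/2 = 0.7812 → r_n = 28.56 kips; interior l_c = 2.875 − 0.9375 = 1.938 → r_n = 63.98 kips.
  R_n,bearing = 1·28.56 + 3·63.98 = 220.5 kips → 0.75 × 220.5 = 165 kips.
Bearing governs: 165 kips.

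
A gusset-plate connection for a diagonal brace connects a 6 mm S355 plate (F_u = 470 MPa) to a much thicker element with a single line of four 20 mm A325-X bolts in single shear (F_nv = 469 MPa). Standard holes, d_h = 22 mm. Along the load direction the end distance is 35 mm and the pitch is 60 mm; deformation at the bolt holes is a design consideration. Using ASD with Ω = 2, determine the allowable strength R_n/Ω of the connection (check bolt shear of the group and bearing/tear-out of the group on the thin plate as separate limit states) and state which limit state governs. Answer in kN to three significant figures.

Bolt shear: A_b = π·20²/4 = 314.2 mm²; R_n = 469 × 314.2 × 4 × 1 / 1000 = 589.4 kN → 589.4 / 2 = 295 kN.
Bearing (1.2 l_c t F_u ≤ 2.4 d t F_u): upper limit = 2.4·20·6·470 / 1000 = 135.4 kN.
  Edge l_c = 35 − 22/2 = 24 → r_n = 81.22 kN; interior l_c = 60 − 22 = 38 → r_n = 128.6 kN.
  R_n,bearing = 1·81.22 + 3·128.6 = 467 kN → 467 / 2 = 233 kN.
Bearing governs: 233 kN.

233 kN (bearing governs)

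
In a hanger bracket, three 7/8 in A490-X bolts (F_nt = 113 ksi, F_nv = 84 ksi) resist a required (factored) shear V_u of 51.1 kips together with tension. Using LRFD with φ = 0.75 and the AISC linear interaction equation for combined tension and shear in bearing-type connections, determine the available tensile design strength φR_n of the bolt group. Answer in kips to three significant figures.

A_b = π·0.875²/4 = 0.6013 in²; f_rv = 51.1 / (3 × 0.6013) = 28.33 ksi.
F'_nt = 1.3 F_nt − (F_nt / φF_nv) f_rv = 1.3·113 − (113/(0.75·84))·28.33 = 96.09 ksi, capped at F_nt → F'_nt = 96.09 ksi.
R_n = F'_nt · A_b · n = 96.09 × 0.6013 × 3 = 173.3 kips.
Design strength φR_n = 0.75 × 173.3 = 130 kips.

130 kips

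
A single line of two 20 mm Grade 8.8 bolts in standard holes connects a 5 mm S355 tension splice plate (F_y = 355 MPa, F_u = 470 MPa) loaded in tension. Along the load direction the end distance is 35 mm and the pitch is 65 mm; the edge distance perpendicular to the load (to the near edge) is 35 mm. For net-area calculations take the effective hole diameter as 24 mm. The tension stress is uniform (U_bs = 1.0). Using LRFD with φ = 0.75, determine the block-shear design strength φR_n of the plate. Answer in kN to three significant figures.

108 kN

Shear plane L_v = 35 + 1·65 = 100 mm; A_gv = 100 × 5 = 500 mm².
A_nv = (100 − 1.5·24) × 5 = 320 mm².
A_nt = (35 − 0.5·24) × 5 = 115 mm².
0.6 F_u A_nv = 90.24 kN; 0.6 F_y A_gv = 106.5 kN → shear rupture governs the shear term.
R_n = 90.24 + 1.0 × 470 × 115 / 1000 = 144.3 kN.
Design strength φR_n = 0.75 × 144.3 = 108 kN.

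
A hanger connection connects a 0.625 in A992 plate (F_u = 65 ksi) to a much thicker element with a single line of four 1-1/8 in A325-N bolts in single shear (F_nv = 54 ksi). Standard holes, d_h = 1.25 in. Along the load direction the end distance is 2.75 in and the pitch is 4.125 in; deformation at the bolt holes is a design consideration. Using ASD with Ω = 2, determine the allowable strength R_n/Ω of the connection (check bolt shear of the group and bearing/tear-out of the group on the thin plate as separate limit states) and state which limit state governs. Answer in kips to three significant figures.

Bolt shear: A_b = π·1.125²/4 = 0.994 in²; R_n = 54 × 0.994 × 4 × 1 = 214.7 kips → 214.7 / 2 = 107 kips.
Bearing (1.2 l_c t F_u ≤ 2.4 d t F_u): upper limit = 2.4·1.125·0.625·65 = 109.7 kips.
  Edge l_c = 2.75 − 1.25/2 = 2.125 → r_n = 103.6 kips; interior l_c = 4.125 − 1.25 = 2.875 → r_n = 109.7 kips.
  R_n,bearing = 1·103.6 + 3·109.7 = 432.7 kips → 432.7 / 2 = 216 kips.
Bolt shear governs: 107 kips.

107 kips (bolt shear governs)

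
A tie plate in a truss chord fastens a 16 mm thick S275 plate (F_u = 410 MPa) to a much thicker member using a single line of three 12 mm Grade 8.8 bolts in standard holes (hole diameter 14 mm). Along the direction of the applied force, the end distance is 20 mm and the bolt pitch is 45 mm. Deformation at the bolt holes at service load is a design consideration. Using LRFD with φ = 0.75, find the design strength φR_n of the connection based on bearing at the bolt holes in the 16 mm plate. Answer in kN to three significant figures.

Per bolt r_n = 1.2 l_c t F_u ≤ 2.4 d t F_u; upper limit = 2.4 × 12 × 16 × 410 / 1000 = 188.9 kN.
Edge bolt: l_c = 20 − 14/2 = 13 mm → 1.2 × 13 × 16 × 410 / 1000 = 102.3 → r_n = 102.3 kN.
Interior bolts: l_c = 45 − 14 = 31 mm → 1.2 × 31 × 16 × 410 / 1000 = 244 → r_n = 188.9 kN.
R_n = 1 × 102.3 + 2 × 188.9 = 480.2 kN.
Design strength φR_n = 0.75 × 480.2 = 360 kN.

360 kN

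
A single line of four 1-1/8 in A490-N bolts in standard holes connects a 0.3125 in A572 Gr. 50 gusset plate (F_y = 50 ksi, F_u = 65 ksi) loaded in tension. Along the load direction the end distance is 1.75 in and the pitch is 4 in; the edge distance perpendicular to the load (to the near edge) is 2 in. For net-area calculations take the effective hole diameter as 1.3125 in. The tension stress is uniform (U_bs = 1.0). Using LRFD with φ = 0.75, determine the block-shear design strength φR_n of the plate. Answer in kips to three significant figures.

104 kips

Shear plane L_v = 1.75 + 3·4 = 13.75 in; A_gv = 13.75 × 0.3125 = 4.297 in².
A_nv = (13.75 − 3.5·1.3125) × 0.3125 = 2.861 in².
A_nt = (2 − 0.5·1.3125) × 0.3125 = 0.4199 in².
0.6 F_u A_nv = 111.6 kips; 0.6 F_y A_gv = 128.9 kips → shear rupture governs the shear term.
R_n = 111.6 + 1.0 × 65 × 0.4199 = 138.9 kips.
Design strength φR_n = 0.75 × 138.9 = 104 kips.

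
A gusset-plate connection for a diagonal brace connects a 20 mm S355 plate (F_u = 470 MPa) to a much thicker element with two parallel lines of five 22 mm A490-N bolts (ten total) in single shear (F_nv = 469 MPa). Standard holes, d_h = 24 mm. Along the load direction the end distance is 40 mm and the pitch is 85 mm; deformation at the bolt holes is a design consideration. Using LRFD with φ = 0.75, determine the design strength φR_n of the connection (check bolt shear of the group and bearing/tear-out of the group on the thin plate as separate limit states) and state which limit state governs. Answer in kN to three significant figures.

1340 kN (bolt shear governs)

Bolt shear: A_b = π·22²/4 = 380.1 mm²; R_n = 469 × 380.1 × 10 × 1 / 1000 = 1783 kN → 0.75 × 1783 = 1340 kN.
Bearing (1.2 l_c t F_u ≤ 2.4 d t F_u): upper limit = 2.4·22·20·470 / 1000 = 496.3 kN.
  Edge l_c = 40 − 24/2 = 28 → r_n = 315.8 kN; interior l_c = 85 − 24 = 61 → r_n = 496.3 kN.
  R_n,bearing = 2·315.8 + 8·496.3 = 4602 kN → 0.75 × 4602 = 3450 kN.
Bolt shear governs: 1340 kN.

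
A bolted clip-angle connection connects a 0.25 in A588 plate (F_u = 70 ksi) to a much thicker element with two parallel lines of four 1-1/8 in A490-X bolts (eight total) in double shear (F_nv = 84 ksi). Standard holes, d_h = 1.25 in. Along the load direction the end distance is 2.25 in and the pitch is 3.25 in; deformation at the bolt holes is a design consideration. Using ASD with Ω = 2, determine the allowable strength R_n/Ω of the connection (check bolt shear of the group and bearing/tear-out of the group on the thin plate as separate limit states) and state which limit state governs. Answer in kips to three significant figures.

Bolt shear: A_b = π·1.125²/4 = 0.994 in²; R_n = 84 × 0.994 × 8 × 2 = 1336 kips → 1336 / 2 = 668 kips.
Bearing (1.2 l_c t F_u ≤ 2.4 d t F_u): upper limit = 2.4·1.125·0.25·70 = 47.25 kips.
  Edge l_c = 2.25 − 1.25/2 = 1.625 → r_n = 34.12 kips; interior l_c = 3.25 − 1.25 = 2 → r_n = 42 kips.
  R_n,bearing = 2·34.12 + 6·42 = 320.2 kips → 320.2 / 2 = 160 kips.
Bearing governs: 160 kips.

160 kips (bearing governs)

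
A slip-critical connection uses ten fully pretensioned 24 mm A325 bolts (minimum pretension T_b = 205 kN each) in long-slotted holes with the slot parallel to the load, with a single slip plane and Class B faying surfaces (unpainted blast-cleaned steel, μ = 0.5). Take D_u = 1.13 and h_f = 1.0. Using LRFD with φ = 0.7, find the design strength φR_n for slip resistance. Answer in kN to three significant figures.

811 kN

R_n = μ · D_u · h_f · T_b · n_s · n_b = 0.5 × 1.13 × 1.0 × 205 × 1 × 10 = 1158 kN.
Design strength φR_n = 0.7 × 1158 = 811 kN.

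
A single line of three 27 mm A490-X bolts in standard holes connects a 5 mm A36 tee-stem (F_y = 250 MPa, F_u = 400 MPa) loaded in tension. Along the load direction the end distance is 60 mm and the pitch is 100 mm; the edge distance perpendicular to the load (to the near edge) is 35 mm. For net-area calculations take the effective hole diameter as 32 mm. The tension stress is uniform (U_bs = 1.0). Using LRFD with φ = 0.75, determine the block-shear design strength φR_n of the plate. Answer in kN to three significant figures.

175 kN

Shear plane L_v = 60 + 2·100 = 260 mm; A_gv = 260 × 5 = 1300 mm².
A_nv = (260 − 2.5·32) × 5 = 900 mm².
A_nt = (35 − 0.5·32) × 5 = 95 mm².
0.6 F_u A_nv = 216 kN; 0.6 F_y A_gv = 195 kN → shear yielding governs the shear term.
R_n = 195 + 1.0 × 400 × 95 / 1000 = 233 kN.
Design strength φR_n = 0.75 × 233 = 175 kN.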